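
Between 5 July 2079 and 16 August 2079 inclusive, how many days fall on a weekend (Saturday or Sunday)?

12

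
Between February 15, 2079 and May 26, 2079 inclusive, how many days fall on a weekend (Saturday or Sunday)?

28

February 15, 2079 is a Wednesday.
From February 15, 2079 to May 26, 2079 is 101 days inclusive.
101 = 7 × 14 + 3, so there are 14 full weeks plus 3 extra days.
Each full week contributes 2 weekend days (Sat, Sun): 14 × 2 = 28.
The 3 extra days are Wed, Thu, Fri — none qualify.
Total: 28 + 0 = 28.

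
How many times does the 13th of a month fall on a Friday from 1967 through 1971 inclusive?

Friday-the-13ths by year:
1967: Jan, Oct
1968: Sep, Dec
1969: Jun
1970: Feb, Mar, Nov
1971: Aug

9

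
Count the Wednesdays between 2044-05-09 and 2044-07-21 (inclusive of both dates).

11 Wednesdays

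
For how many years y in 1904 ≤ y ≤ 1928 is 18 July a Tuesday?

Day of week of July 18 in each year:
1904: Mon, 1905: Tue ✓, 1906: Wed, 1907: Thu, 1908: Sat, 1909: Sun, 1910: Mon, 1911: Tue ✓, 1912: Thu, 1913: Fri, 1914: Sat, 1915: Sun, 1916: Tue ✓, 1917: Wed, 1918: Thu, 1919: Fri, 1920: Sun, 1921: Mon, 1922: Tue ✓, 1923: Wed, 1924: Fri, 1925: Sat, 1926: Sun, 1927: Mon, 1928: Wed
Tuesdays: 1905, 1911, 1916, 1922.

4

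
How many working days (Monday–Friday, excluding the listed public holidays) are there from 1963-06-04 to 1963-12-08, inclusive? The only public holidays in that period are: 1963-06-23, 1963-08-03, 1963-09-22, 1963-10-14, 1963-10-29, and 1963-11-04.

131

1963-06-04 is a Tuesday.
From 1963-06-04 to 1963-12-08 is 188 days inclusive.
188 = 7 × 26 + 6, so there are 26 full weeks plus 6 extra days.
Each full week contributes 5 weekdays (Mon–Fri): 26 × 5 = 130.
The 6 extra days are Tuesday, Wednesday, Thursday, Friday, Saturday, Sunday — 4 of them qualify.
Total: 130 + 4 = 134.
Holidays: 1963-06-23 (Sun); 1963-08-03 (Sat); 1963-09-22 (Sun); 1963-10-14 (Mon); 1963-10-29 (Tue); 1963-11-04 (Mon).
3 of the 6 holidays fall on weekdays; the rest are weekends and were already excluded.
Business days: 134 − 3 = 131.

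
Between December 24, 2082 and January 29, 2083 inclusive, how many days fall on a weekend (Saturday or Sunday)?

10

December 24, 2082 is a Thursday.
The range spans 37 days (inclusive of both endpoints).
37 = 7 × 5 + 2, so there are 5 full weeks plus 2 extra days.
Each full week contributes 2 weekend days (Sat, Sun): 5 × 2 = 10.
The 2 extra days are Thursday, Friday — none qualify.
Total: 10 + 0 = 10.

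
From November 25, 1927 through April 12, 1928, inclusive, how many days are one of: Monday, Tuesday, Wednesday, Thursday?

80

November 25, 1927 is a Friday.
From November 25, 1927 to April 12, 1928 is 140 days inclusive.
140 = 7 × 20, so the span is exactly 20 full weeks.
Each full week contributes 4 days from the set (Mon, Tue, Wed, Thu): 20 × 4 = 80.
Total: 80.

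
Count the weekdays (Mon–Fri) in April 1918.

22 weekdays

April 1, 1918 is a Monday.
The range spans 30 days (inclusive of both endpoints).
30 = 7 × 4 + 2, so there are 4 full weeks plus 2 extra days.
Each full week contributes 5 weekdays (Mon–Fri): 4 × 5 = 20.
The 2 extra days are Mon, Tue — 2 of them qualify.
Total: 20 + 2 = 22.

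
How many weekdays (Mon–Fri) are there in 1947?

261 weekdays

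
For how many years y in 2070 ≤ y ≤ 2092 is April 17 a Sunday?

Day of week of April 17 in each year:
2070: Thu, 2071: Fri, 2072: Sun ✓, 2073: Mon, 2074: Tue, 2075: Wed, 2076: Fri, 2077: Sat, 2078: Sun ✓, 2079: Mon, 2080: Wed, 2081: Thu, 2082: Fri, 2083: Sat, 2084: Mon, 2085: Tue, 2086: Wed, 2087: Thu, 2088: Sat, 2089: Sun ✓, 2090: Mon, 2091: Tue, 2092: Thu
Sundays: 2072, 2078, 2089.

3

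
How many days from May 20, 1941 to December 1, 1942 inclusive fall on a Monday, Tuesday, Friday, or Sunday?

May 20, 1941 is a Tuesday.
From May 20, 1941 to December 1, 1942 is 561 days inclusive.
561 = 7 × 80 + 1, so there are 80 full weeks plus 1 extra day.
Each full week contributes 4 days from the set (Mon, Tue, Fri, Sun): 80 × 4 = 320.
The 1 extra day is Tuesday — 1 of them qualifies.
Total: 320 + 1 = 321.

321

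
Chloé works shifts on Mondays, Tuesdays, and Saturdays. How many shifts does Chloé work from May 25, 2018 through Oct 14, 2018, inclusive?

61

May 25, 2018 is a Friday.
That's 143 days from start to end, counting both.
143 = 7 × 20 + 3, so there are 20 full weeks plus 3 extra days.
Each full week contributes 3 days from the set (Mon, Tue, Sat): 20 × 3 = 60.
The 3 extra days are Fri, Sat, Sun — 1 of them qualifies.
Total: 60 + 1 = 61.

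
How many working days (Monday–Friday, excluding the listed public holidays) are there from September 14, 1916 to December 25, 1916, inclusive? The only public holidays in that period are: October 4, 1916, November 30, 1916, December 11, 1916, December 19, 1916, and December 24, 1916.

September 14, 1916 is a Thursday.
That's 103 days from start to end, counting both.
103 = 7 × 14 + 5, so there are 14 full weeks plus 5 extra days.
Each full week contributes 5 weekdays (Mon–Fri): 14 × 5 = 70.
The 5 extra days are Thu, Fri, Sat, Sun, Mon — 3 of them qualify.
Total: 70 + 3 = 73.
Holidays: October 4, 1916 (Wed); November 30, 1916 (Thu); December 11, 1916 (Mon); December 19, 1916 (Tue); December 24, 1916 (Sun).
4 of the 5 holidays fall on weekdays; the rest are weekends and were already excluded.
Business days: 73 − 4 = 69.

69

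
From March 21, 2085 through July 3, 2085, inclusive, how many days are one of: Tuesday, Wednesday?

March 21, 2085 is a Wednesday.
From March 21, 2085 to July 3, 2085 is 105 days inclusive.
105 = 7 × 15, so the span is exactly 15 full weeks.
Each full week contributes 2 days from the set (Tue, Wed): 15 × 2 = 30.
Total: 30.

30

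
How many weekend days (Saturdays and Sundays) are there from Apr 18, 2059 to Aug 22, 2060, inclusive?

142

Apr 18, 2059 is a Friday.
The range spans 493 days (inclusive of both endpoints).
493 = 7 × 70 + 3, so there are 70 full weeks plus 3 extra days.
Each full week contributes 2 weekend days (Sat, Sun): 70 × 2 = 140.
The 3 extra days are Friday, Saturday, Sunday — 2 of them qualify.
Total: 140 + 2 = 142.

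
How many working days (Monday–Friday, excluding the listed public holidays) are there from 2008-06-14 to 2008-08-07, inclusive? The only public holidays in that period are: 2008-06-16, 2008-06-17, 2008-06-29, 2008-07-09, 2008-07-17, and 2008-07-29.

2008-06-14 is a Saturday.
From 2008-06-14 to 2008-08-07 is 55 days inclusive.
55 = 7 × 7 + 6, so there are 7 full weeks plus 6 extra days.
Each full week contributes 5 weekdays (Mon–Fri): 7 × 5 = 35.
The 6 extra days are Saturday, Sunday, Monday, Tuesday, Wednesday, Thursday — 4 of them qualify.
Total: 35 + 4 = 39.
Holidays: 2008-06-16 (Mon); 2008-06-17 (Tue); 2008-06-29 (Sun); 2008-07-09 (Wed); 2008-07-17 (Thu); 2008-07-29 (Tue).
5 of the 6 holidays fall on weekdays; the rest are weekends and were already excluded.
Business days: 39 − 5 = 34.

34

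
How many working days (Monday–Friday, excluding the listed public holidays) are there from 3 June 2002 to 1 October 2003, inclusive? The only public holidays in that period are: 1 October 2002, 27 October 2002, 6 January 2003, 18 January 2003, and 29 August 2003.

345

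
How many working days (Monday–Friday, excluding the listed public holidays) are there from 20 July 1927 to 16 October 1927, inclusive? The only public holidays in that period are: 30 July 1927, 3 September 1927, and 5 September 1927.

20 July 1927 is a Wednesday.
From 20 July 1927 to 16 October 1927 is 89 days inclusive.
89 = 7 × 12 + 5, so there are 12 full weeks plus 5 extra days.
Each full week contributes 5 weekdays (Mon–Fri): 12 × 5 = 60.
The 5 extra days are Wednesday, Thursday, Friday, Saturday, Sunday — 3 of them qualify.
Total: 60 + 3 = 63.
Holidays: 30 July 1927 (Sat); 3 September 1927 (Sat); 5 September 1927 (Mon).
1 of the 3 holidays fall on weekdays; the rest are weekends and were already excluded.
Business days: 63 − 1 = 62.

62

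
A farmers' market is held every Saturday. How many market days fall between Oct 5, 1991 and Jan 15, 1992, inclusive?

Oct 5, 1991 is a Saturday.
From Oct 5, 1991 to Jan 15, 1992 is 103 days inclusive.
103 = 7 × 14 + 5, so there are 14 full weeks plus 5 extra days.
Each full week contributes one Saturday: 14 so far.
The 5 extra days are Sat, Sun, Mon, Tue, Wed — 1 of them qualifies.
Total: 14 + 1 = 15.

15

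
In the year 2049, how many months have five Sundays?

4

A month has five Sundays exactly when Sunday falls within its first (length − 28) days.
Jan: 31 days, starts Fri → 5 of Fri, Sat, Sun ✓
Feb: 28 days, starts Mon → 5 of (none)
Mar: 31 days, starts Mon → 5 of Mon, Tue, Wed
Apr: 30 days, starts Thu → 5 of Thu, Fri
May: 31 days, starts Sat → 5 of Sat, Sun, Mon ✓
Jun: 30 days, starts Tue → 5 of Tue, Wed
Jul: 31 days, starts Thu → 5 of Thu, Fri, Sat
Aug: 31 days, starts Sun → 5 of Sun, Mon, Tue ✓
Sep: 30 days, starts Wed → 5 of Wed, Thu
Oct: 31 days, starts Fri → 5 of Fri, Sat, Sun ✓
Nov: 30 days, starts Mon → 5 of Mon, Tue
Dec: 31 days, starts Wed → 5 of Wed, Thu, Fri
Months with five Sundays: Jan, May, Aug, Oct.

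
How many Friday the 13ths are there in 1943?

The 13th falls on a Friday when the month's 13th has weekday Fri.
Jan 13 is Wed; Feb 13 is Sat; Mar 13 is Sat; Apr 13 is Tue; May 13 is Thu; Jun 13 is Sun; Jul 13 is Tue; Aug 13 is Fri ✓; Sep 13 is Mon; Oct 13 is Wed; Nov 13 is Sat; Dec 13 is Mon.
Friday the 13ths: Aug.

1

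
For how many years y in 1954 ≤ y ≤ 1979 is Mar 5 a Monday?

Day of week of March 5 in each year:
1954: Fri, 1955: Sat, 1956: Mon ✓, 1957: Tue, 1958: Wed, 1959: Thu, 1960: Sat, 1961: Sun, 1962: Mon ✓, 1963: Tue, 1964: Thu, 1965: Fri, 1966: Sat, 1967: Sun, 1968: Tue, 1969: Wed, 1970: Thu, 1971: Fri, 1972: Sun, 1973: Mon ✓, 1974: Tue, 1975: Wed, 1976: Fri, 1977: Sat, 1978: Sun, 1979: Mon ✓
Mondays: 1956, 1962, 1973, 1979.

4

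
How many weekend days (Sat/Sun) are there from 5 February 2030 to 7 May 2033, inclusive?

339

5 February 2030 is a Tuesday.
The range spans 1188 days (inclusive of both endpoints).
1188 = 7 × 169 + 5, so there are 169 full weeks plus 5 extra days.
Each full week contributes 2 weekend days (Sat, Sun): 169 × 2 = 338.
The 5 extra days are Tuesday, Wednesday, Thursday, Friday, Saturday — 1 of them qualifies.
Total: 338 + 1 = 339.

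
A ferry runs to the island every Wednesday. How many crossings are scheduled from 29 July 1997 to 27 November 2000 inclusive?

29 July 1997 is a Tuesday.
That's 1218 days from start to end, counting both.
1218 = 7 × 174, so the span is exactly 174 full weeks.
Each full week contributes one Wednesday: 174 so far.
Total: 174.

174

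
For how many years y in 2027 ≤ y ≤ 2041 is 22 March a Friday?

2

Day of week of March 22 in each year:
2027: Mon, 2028: Wed, 2029: Thu, 2030: Fri ✓, 2031: Sat, 2032: Mon, 2033: Tue, 2034: Wed, 2035: Thu, 2036: Sat, 2037: Sun, 2038: Mon, 2039: Tue, 2040: Thu, 2041: Fri ✓
Fridays: 2030, 2041.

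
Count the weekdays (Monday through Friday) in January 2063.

1 January 2063 is a Monday.
The range spans 31 days (inclusive of both endpoints).
31 = 7 × 4 + 3, so there are 4 full weeks plus 3 extra days.
Each full week contributes 5 weekdays (Mon–Fri): 4 × 5 = 20.
The 3 extra days are Monday, Tuesday, Wednesday — 3 of them qualify.
Total: 20 + 3 = 23.

23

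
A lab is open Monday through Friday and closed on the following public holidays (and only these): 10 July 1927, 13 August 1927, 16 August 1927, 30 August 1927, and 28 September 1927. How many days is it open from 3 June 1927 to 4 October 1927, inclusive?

85 business days

3 June 1927 is a Friday.
The range spans 124 days (inclusive of both endpoints).
124 = 7 × 17 + 5, so there are 17 full weeks plus 5 extra days.
Each full week contributes 5 weekdays (Mon–Fri): 17 × 5 = 85.
The 5 extra days are Friday, Saturday, Sunday, Monday, Tuesday — 3 of them qualify.
Total: 85 + 3 = 88.
Holidays: 10 July 1927 (Sun); 13 August 1927 (Sat); 16 August 1927 (Tue); 30 August 1927 (Tue); 28 September 1927 (Wed).
3 of the 5 holidays fall on weekdays; the rest are weekends and were already excluded.
Business days: 88 − 3 = 85.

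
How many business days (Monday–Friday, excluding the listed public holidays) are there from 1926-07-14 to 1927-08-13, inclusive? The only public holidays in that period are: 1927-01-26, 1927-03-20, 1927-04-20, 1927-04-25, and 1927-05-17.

279 business days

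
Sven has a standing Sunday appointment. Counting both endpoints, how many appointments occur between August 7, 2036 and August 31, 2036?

August 7, 2036 is a Thursday.
That's 25 days from start to end, counting both.
25 = 7 × 3 + 4, so there are 3 full weeks plus 4 extra days.
Each full week contributes one Sunday: 3 so far.
The 4 extra days are Thu, Fri, Sat, Sun — 1 of them qualifies.
Total: 3 + 1 = 4.

4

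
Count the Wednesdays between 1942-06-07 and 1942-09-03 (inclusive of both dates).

1942-06-07 is a Sunday.
That's 89 days from start to end, counting both.
89 = 7 × 12 + 5, so there are 12 full weeks plus 5 extra days.
Each full week contributes one Wednesday: 12 so far.
The 5 extra days are Sun, Mon, Tue, Wed, Thu — 1 of them qualifies.
Total: 12 + 1 = 13.

13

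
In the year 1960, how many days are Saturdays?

1 January 1960 is a Friday.
From 1 January 1960 to 31 December 1960 is 366 days inclusive.
366 = 7 × 52 + 2, so there are 52 full weeks plus 2 extra days.
Each full week contributes one Saturday: 52 so far.
The 2 extra days are Friday, Saturday — 1 of them qualifies.
Total: 52 + 1 = 53.

53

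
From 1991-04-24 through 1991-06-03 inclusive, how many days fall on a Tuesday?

5 Tuesdays

1991-04-24 is a Wednesday.
That's 41 days from start to end, counting both.
41 = 7 × 5 + 6, so there are 5 full weeks plus 6 extra days.
Each full week contributes one Tuesday: 5 so far.
The 6 extra days are Wed, Thu, Fri, Sat, Sun, Mon — none qualify.
Total: 5 + 0 = 5.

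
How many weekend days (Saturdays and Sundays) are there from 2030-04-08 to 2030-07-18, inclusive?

2030-04-08 is a Monday.
The range spans 102 days (inclusive of both endpoints).
102 = 7 × 14 + 4, so there are 14 full weeks plus 4 extra days.
Each full week contributes 2 weekend days (Sat, Sun): 14 × 2 = 28.
The 4 extra days are Monday, Tuesday, Wednesday, Thursday — none qualify.
Total: 28 + 0 = 28.

28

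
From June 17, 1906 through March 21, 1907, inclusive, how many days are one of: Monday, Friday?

June 17, 1906 is a Sunday.
From June 17, 1906 to March 21, 1907 is 278 days inclusive.
278 = 7 × 39 + 5, so there are 39 full weeks plus 5 extra days.
Each full week contributes 2 days from the set (Mon, Fri): 39 × 2 = 78.
The 5 extra days are Sunday, Monday, Tuesday, Wednesday, Thursday — 1 of them qualifies.
Total: 78 + 1 = 79.

79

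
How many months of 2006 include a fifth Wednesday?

A month has five Wednesdays exactly when Wednesday falls within its first (length − 28) days.
Jan: 31 days, starts Sun → 5 of Sun, Mon, Tue
Feb: 28 days, starts Wed → 5 of (none)
Mar: 31 days, starts Wed → 5 of Wed, Thu, Fri ✓
Apr: 30 days, starts Sat → 5 of Sat, Sun
May: 31 days, starts Mon → 5 of Mon, Tue, Wed ✓
Jun: 30 days, starts Thu → 5 of Thu, Fri
Jul: 31 days, starts Sat → 5 of Sat, Sun, Mon
Aug: 31 days, starts Tue → 5 of Tue, Wed, Thu ✓
Sep: 30 days, starts Fri → 5 of Fri, Sat
Oct: 31 days, starts Sun → 5 of Sun, Mon, Tue
Nov: 30 days, starts Wed → 5 of Wed, Thu ✓
Dec: 31 days, starts Fri → 5 of Fri, Sat, Sun
Months with five Wednesdays: Mar, May, Aug, Nov.

4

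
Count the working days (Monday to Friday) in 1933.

260

Jan 1, 1933 is a Sunday.
That's 365 days from start to end, counting both.
365 = 7 × 52 + 1, so there are 52 full weeks plus 1 extra day.
Each full week contributes 5 weekdays (Mon–Fri): 52 × 5 = 260.
The 1 extra day is Sun — none qualify.
Total: 260 + 0 = 260.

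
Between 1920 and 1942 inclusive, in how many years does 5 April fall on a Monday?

3

Day of week of April 5 in each year:
1920: Mon ✓, 1921: Tue, 1922: Wed, 1923: Thu, 1924: Sat, 1925: Sun, 1926: Mon ✓, 1927: Tue, 1928: Thu, 1929: Fri, 1930: Sat, 1931: Sun, 1932: Tue, 1933: Wed, 1934: Thu, 1935: Fri, 1936: Sun, 1937: Mon ✓, 1938: Tue, 1939: Wed, 1940: Fri, 1941: Sat, 1942: Sun
Mondays: 1920, 1926, 1937.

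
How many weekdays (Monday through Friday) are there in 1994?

1994-01-01 is a Saturday.
From 1994-01-01 to 1994-12-31 is 365 days inclusive.
365 = 7 × 52 + 1, so there are 52 full weeks plus 1 extra day.
Each full week contributes 5 weekdays (Mon–Fri): 52 × 5 = 260.
The 1 extra day is Saturday — none qualify.
Total: 260 + 0 = 260.

260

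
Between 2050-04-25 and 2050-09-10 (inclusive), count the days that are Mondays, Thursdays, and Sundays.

2050-04-25 is a Monday.
That's 139 days from start to end, counting both.
139 = 7 × 19 + 6, so there are 19 full weeks plus 6 extra days.
Each full week contributes 3 days from the set (Mon, Thu, Sun): 19 × 3 = 57.
The 6 extra days are Mon, Tue, Wed, Thu, Fri, Sat — 2 of them qualify.
Total: 57 + 2 = 59.

59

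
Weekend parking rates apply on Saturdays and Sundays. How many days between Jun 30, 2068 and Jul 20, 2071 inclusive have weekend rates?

Jun 30, 2068 is a Saturday.
The range spans 1116 days (inclusive of both endpoints).
1116 = 7 × 159 + 3, so there are 159 full weeks plus 3 extra days.
Each full week contributes 2 weekend days (Sat, Sun): 159 × 2 = 318.
The 3 extra days are Sat, Sun, Mon — 2 of them qualify.
Total: 318 + 2 = 320.

320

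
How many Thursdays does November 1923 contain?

5

1 November 1923 is a Thursday.
From 1 November 1923 to 30 November 1923 is 30 days inclusive.
30 = 7 × 4 + 2, so there are 4 full weeks plus 2 extra days.
Each full week contributes one Thursday: 4 so far.
The 2 extra days are Thursday, Friday — 1 of them qualifies.
Total: 4 + 1 = 5.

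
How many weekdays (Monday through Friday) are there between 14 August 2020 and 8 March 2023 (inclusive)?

669 weekdays

14 August 2020 is a Friday.
The range spans 937 days (inclusive of both endpoints).
937 = 7 × 133 + 6, so there are 133 full weeks plus 6 extra days.
Each full week contributes 5 weekdays (Mon–Fri): 133 × 5 = 665.
The 6 extra days are Friday, Saturday, Sunday, Monday, Tuesday, Wednesday — 4 of them qualify.
Total: 665 + 4 = 669.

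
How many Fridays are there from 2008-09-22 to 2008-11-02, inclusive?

2008-09-22 is a Monday.
From 2008-09-22 to 2008-11-02 is 42 days inclusive.
42 = 7 × 6, so the span is exactly 6 full weeks.
Each full week contributes one Friday: 6 so far.

6 Fridays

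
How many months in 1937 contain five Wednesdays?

4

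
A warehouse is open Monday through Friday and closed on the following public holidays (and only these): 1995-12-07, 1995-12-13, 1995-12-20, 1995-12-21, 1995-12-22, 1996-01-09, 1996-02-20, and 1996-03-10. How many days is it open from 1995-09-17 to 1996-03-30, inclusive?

133

1995-09-17 is a Sunday.
That's 196 days from start to end, counting both.
196 = 7 × 28, so the span is exactly 28 full weeks.
Each full week contributes 5 weekdays (Mon–Fri): 28 × 5 = 140.
Holidays: 1995-12-07 (Thu); 1995-12-13 (Wed); 1995-12-20 (Wed); 1995-12-21 (Thu); 1995-12-22 (Fri); 1996-01-09 (Tue); 1996-02-20 (Tue); 1996-03-10 (Sun).
7 of the 8 holidays fall on weekdays; the rest are weekends and were already excluded.
Business days: 140 − 7 = 133.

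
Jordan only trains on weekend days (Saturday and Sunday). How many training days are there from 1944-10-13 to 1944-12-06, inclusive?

1944-10-13 is a Friday.
The range spans 55 days (inclusive of both endpoints).
55 = 7 × 7 + 6, so there are 7 full weeks plus 6 extra days.
Each full week contributes 2 weekend days (Sat, Sun): 7 × 2 = 14.
The 6 extra days are Fri, Sat, Sun, Mon, Tue, Wed — 2 of them qualify.
Total: 14 + 2 = 16.

16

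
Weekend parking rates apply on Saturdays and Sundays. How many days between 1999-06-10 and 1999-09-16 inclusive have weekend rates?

28

1999-06-10 is a Thursday.
The range spans 99 days (inclusive of both endpoints).
99 = 7 × 14 + 1, so there are 14 full weeks plus 1 extra day.
Each full week contributes 2 weekend days (Sat, Sun): 14 × 2 = 28.
The 1 extra day is Thu — none qualify.
Total: 28 + 0 = 28.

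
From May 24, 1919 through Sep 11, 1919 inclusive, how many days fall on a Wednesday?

May 24, 1919 is a Saturday.
The range spans 111 days (inclusive of both endpoints).
111 = 7 × 15 + 6, so there are 15 full weeks plus 6 extra days.
Each full week contributes one Wednesday: 15 so far.
The 6 extra days are Sat, Sun, Mon, Tue, Wed, Thu — 1 of them qualifies.
Total: 15 + 1 = 16.

16 Wednesdays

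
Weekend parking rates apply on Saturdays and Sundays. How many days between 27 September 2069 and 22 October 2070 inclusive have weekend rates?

27 September 2069 is a Friday.
The range spans 391 days (inclusive of both endpoints).
391 = 7 × 55 + 6, so there are 55 full weeks plus 6 extra days.
Each full week contributes 2 weekend days (Sat, Sun): 55 × 2 = 110.
The 6 extra days are Fri, Sat, Sun, Mon, Tue, Wed — 2 of them qualify.
Total: 110 + 2 = 112.

112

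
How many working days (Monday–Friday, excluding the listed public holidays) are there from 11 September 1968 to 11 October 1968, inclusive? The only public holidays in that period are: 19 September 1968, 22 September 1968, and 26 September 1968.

21 working days

11 September 1968 is a Wednesday.
The range spans 31 days (inclusive of both endpoints).
31 = 7 × 4 + 3, so there are 4 full weeks plus 3 extra days.
Each full week contributes 5 weekdays (Mon–Fri): 4 × 5 = 20.
The 3 extra days are Wednesday, Thursday, Friday — 3 of them qualify.
Total: 20 + 3 = 23.
Holidays: 19 September 1968 (Thu); 22 September 1968 (Sun); 26 September 1968 (Thu).
2 of the 3 holidays fall on weekdays; the rest are weekends and were already excluded.
Business days: 23 − 2 = 21.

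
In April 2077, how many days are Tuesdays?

4

Apr 1, 2077 is a Thursday.
That's 30 days from start to end, counting both.
30 = 7 × 4 + 2, so there are 4 full weeks plus 2 extra days.
Each full week contributes one Tuesday: 4 so far.
The 2 extra days are Thursday, Friday — none qualify.
Total: 4 + 0 = 4.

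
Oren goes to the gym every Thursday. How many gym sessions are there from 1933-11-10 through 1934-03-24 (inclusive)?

19

1933-11-10 is a Friday.
The range spans 135 days (inclusive of both endpoints).
135 = 7 × 19 + 2, so there are 19 full weeks plus 2 extra days.
Each full week contributes one Thursday: 19 so far.
The 2 extra days are Fri, Sat — none qualify.
Total: 19 + 0 = 19.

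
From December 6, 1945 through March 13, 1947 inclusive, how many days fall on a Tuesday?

66 Tuesdays

December 6, 1945 is a Thursday.
The range spans 463 days (inclusive of both endpoints).
463 = 7 × 66 + 1, so there are 66 full weeks plus 1 extra day.
Each full week contributes one Tuesday: 66 so far.
The 1 extra day is Thursday — none qualify.
Total: 66 + 0 = 66.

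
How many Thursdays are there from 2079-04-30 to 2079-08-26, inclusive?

2079-04-30 is a Sunday.
From 2079-04-30 to 2079-08-26 is 119 days inclusive.
119 = 7 × 17, so the span is exactly 17 full weeks.
Each full week contributes one Thursday: 17 so far.
Total: 17.

17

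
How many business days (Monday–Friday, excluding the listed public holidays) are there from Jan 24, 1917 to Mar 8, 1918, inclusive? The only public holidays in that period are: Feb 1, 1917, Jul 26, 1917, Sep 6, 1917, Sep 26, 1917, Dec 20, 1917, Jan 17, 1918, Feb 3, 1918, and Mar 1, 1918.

286 business days

Jan 24, 1917 is a Wednesday.
The range spans 409 days (inclusive of both endpoints).
409 = 7 × 58 + 3, so there are 58 full weeks plus 3 extra days.
Each full week contributes 5 weekdays (Mon–Fri): 58 × 5 = 290.
The 3 extra days are Wed, Thu, Fri — 3 of them qualify.
Total: 290 + 3 = 293.
Holidays: Feb 1, 1917 (Thu); Jul 26, 1917 (Thu); Sep 6, 1917 (Thu); Sep 26, 1917 (Wed); Dec 20, 1917 (Thu); Jan 17, 1918 (Thu); Feb 3, 1918 (Sun); Mar 1, 1918 (Fri).
7 of the 8 holidays fall on weekdays; the rest are weekends and were already excluded.
Business days: 293 − 7 = 286.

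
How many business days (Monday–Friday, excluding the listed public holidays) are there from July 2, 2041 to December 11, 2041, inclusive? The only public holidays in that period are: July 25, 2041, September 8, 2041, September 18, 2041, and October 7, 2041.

July 2, 2041 is a Tuesday.
From July 2, 2041 to December 11, 2041 is 163 days inclusive.
163 = 7 × 23 + 2, so there are 23 full weeks plus 2 extra days.
Each full week contributes 5 weekdays (Mon–Fri): 23 × 5 = 115.
The 2 extra days are Tue, Wed — 2 of them qualify.
Total: 115 + 2 = 117.
Holidays: July 25, 2041 (Thu); September 8, 2041 (Sun); September 18, 2041 (Wed); October 7, 2041 (Mon).
3 of the 4 holidays fall on weekdays; the rest are weekends and were already excluded.
Business days: 117 − 3 = 114.

114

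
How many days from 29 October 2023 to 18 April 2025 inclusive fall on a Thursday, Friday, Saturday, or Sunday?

307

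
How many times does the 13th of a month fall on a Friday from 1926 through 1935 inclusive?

18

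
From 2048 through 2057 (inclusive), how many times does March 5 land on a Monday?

1

Day of week of March 5 in each year:
2048: Thu, 2049: Fri, 2050: Sat, 2051: Sun, 2052: Tue, 2053: Wed, 2054: Thu, 2055: Fri, 2056: Sun, 2057: Mon ✓
Mondays: 2057.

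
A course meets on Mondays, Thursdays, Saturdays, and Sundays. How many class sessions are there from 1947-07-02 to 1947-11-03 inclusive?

1947-07-02 is a Wednesday.
That's 125 days from start to end, counting both.
125 = 7 × 17 + 6, so there are 17 full weeks plus 6 extra days.
Each full week contributes 4 days from the set (Mon, Thu, Sat, Sun): 17 × 4 = 68.
The 6 extra days are Wednesday, Thursday, Friday, Saturday, Sunday, Monday — 4 of them qualify.
Total: 68 + 4 = 72.

72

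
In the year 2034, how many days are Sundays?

2034-01-01 is a Sunday.
From 2034-01-01 to 2034-12-31 is 365 days inclusive.
365 = 7 × 52 + 1, so there are 52 full weeks plus 1 extra day.
Each full week contributes one Sunday: 52 so far.
The 1 extra day is Sunday — 1 of them qualifies.
Total: 52 + 1 = 53.

53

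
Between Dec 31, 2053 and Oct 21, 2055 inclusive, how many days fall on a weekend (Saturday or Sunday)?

188

Dec 31, 2053 is a Wednesday.
That's 660 days from start to end, counting both.
660 = 7 × 94 + 2, so there are 94 full weeks plus 2 extra days.
Each full week contributes 2 weekend days (Sat, Sun): 94 × 2 = 188.
The 2 extra days are Wednesday, Thursday — none qualify.
Total: 188 + 0 = 188.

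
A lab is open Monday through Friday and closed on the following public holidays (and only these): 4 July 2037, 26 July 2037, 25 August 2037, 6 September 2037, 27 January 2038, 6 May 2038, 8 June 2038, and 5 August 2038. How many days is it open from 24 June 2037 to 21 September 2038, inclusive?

320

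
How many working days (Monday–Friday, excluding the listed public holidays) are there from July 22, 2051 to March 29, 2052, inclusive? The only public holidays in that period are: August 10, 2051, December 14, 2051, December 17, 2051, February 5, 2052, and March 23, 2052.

July 22, 2051 is a Saturday.
The range spans 252 days (inclusive of both endpoints).
252 = 7 × 36, so the span is exactly 36 full weeks.
Each full week contributes 5 weekdays (Mon–Fri): 36 × 5 = 180.
Total: 180.
Holidays: August 10, 2051 (Thu); December 14, 2051 (Thu); December 17, 2051 (Sun); February 5, 2052 (Mon); March 23, 2052 (Sat).
3 of the 5 holidays fall on weekdays; the rest are weekends and were already excluded.
Business days: 180 − 3 = 177.

177 working days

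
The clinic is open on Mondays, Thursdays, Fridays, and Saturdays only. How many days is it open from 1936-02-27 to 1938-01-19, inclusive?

396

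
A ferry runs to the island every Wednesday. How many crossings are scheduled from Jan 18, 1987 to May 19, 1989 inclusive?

Jan 18, 1987 is a Sunday.
That's 853 days from start to end, counting both.
853 = 7 × 121 + 6, so there are 121 full weeks plus 6 extra days.
Each full week contributes one Wednesday: 121 so far.
The 6 extra days are Sunday, Monday, Tuesday, Wednesday, Thursday, Friday — 1 of them qualifies.
Total: 121 + 1 = 122.

122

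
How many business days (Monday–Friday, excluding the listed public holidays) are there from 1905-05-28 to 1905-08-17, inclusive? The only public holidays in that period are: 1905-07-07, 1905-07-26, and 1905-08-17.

56 business days

1905-05-28 is a Sunday.
From 1905-05-28 to 1905-08-17 is 82 days inclusive.
82 = 7 × 11 + 5, so there are 11 full weeks plus 5 extra days.
Each full week contributes 5 weekdays (Mon–Fri): 11 × 5 = 55.
The 5 extra days are Sunday, Monday, Tuesday, Wednesday, Thursday — 4 of them qualify.
Total: 55 + 4 = 59.
Holidays: 1905-07-07 (Fri); 1905-07-26 (Wed); 1905-08-17 (Thu).
All 3 holidays fall on weekdays, so subtract 3.
Business days: 59 − 3 = 56.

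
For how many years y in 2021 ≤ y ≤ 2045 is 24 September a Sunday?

4

Day of week of September 24 in each year:
2021: Fri, 2022: Sat, 2023: Sun ✓, 2024: Tue, 2025: Wed, 2026: Thu, 2027: Fri, 2028: Sun ✓, 2029: Mon, 2030: Tue, 2031: Wed, 2032: Fri, 2033: Sat, 2034: Sun ✓, 2035: Mon, 2036: Wed, 2037: Thu, 2038: Fri, 2039: Sat, 2040: Mon, 2041: Tue, 2042: Wed, 2043: Thu, 2044: Sat, 2045: Sun ✓
Sundays: 2023, 2028, 2034, 2045.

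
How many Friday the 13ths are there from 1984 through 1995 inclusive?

22

Friday-the-13ths by year:
1984: Jan, Apr, Jul
1985: Sep, Dec
1986: Jun
1987: Feb, Mar, Nov
1988: May
1989: Jan, Oct
1990: Apr, Jul
1991: Sep, Dec
1992: Mar, Nov
1993: Aug
1994: May
1995: Jan, Oct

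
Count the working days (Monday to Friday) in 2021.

Jan 1, 2021 is a Friday.
From Jan 1, 2021 to Dec 31, 2021 is 365 days inclusive.
365 = 7 × 52 + 1, so there are 52 full weeks plus 1 extra day.
Each full week contributes 5 weekdays (Mon–Fri): 52 × 5 = 260.
The 1 extra day is Fri — 1 of them qualifies.
Total: 260 + 1 = 261.

261 weekdays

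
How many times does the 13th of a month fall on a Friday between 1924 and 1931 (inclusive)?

15

Friday-the-13ths by year:
1924: Jun
1925: Feb, Mar, Nov
1926: Aug
1927: May
1928: Jan, Apr, Jul
1929: Sep, Dec
1930: Jun
1931: Feb, Mar, Nov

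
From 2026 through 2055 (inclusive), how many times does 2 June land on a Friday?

Day of week of June 2 in each year:
2026: Tue, 2027: Wed, 2028: Fri ✓, 2029: Sat, 2030: Sun, 2031: Mon, 2032: Wed, 2033: Thu, 2034: Fri ✓, 2035: Sat, 2036: Mon, 2037: Tue, 2038: Wed, 2039: Thu, 2040: Sat, 2041: Sun, 2042: Mon, 2043: Tue, 2044: Thu, 2045: Fri ✓, 2046: Sat, 2047: Sun, 2048: Tue, 2049: Wed, 2050: Thu, 2051: Fri ✓, 2052: Sun, 2053: Mon, 2054: Tue, 2055: Wed
Fridays: 2028, 2034, 2045, 2051.

4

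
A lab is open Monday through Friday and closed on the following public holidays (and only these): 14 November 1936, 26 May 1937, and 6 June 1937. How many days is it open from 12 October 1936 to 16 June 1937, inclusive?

177

12 October 1936 is a Monday.
The range spans 248 days (inclusive of both endpoints).
248 = 7 × 35 + 3, so there are 35 full weeks plus 3 extra days.
Each full week contributes 5 weekdays (Mon–Fri): 35 × 5 = 175.
The 3 extra days are Monday, Tuesday, Wednesday — 3 of them qualify.
Total: 175 + 3 = 178.
Holidays: 14 November 1936 (Sat); 26 May 1937 (Wed); 6 June 1937 (Sun).
1 of the 3 holidays fall on weekdays; the rest are weekends and were already excluded.
Business days: 178 − 1 = 177.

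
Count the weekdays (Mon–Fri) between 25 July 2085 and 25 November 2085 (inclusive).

88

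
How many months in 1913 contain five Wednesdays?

5

A month has five Wednesdays exactly when Wednesday falls within its first (length − 28) days.
Jan: 31 days, starts Wed → 5 of Wed, Thu, Fri ✓
Feb: 28 days, starts Sat → 5 of (none)
Mar: 31 days, starts Sat → 5 of Sat, Sun, Mon
Apr: 30 days, starts Tue → 5 of Tue, Wed ✓
May: 31 days, starts Thu → 5 of Thu, Fri, Sat
Jun: 30 days, starts Sun → 5 of Sun, Mon
Jul: 31 days, starts Tue → 5 of Tue, Wed, Thu ✓
Aug: 31 days, starts Fri → 5 of Fri, Sat, Sun
Sep: 30 days, starts Mon → 5 of Mon, Tue
Oct: 31 days, starts Wed → 5 of Wed, Thu, Fri ✓
Nov: 30 days, starts Sat → 5 of Sat, Sun
Dec: 31 days, starts Mon → 5 of Mon, Tue, Wed ✓
Months with five Wednesdays: Jan, Apr, Jul, Oct, Dec.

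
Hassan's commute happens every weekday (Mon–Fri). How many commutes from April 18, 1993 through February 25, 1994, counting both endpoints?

April 18, 1993 is a Sunday.
From April 18, 1993 to February 25, 1994 is 314 days inclusive.
314 = 7 × 44 + 6, so there are 44 full weeks plus 6 extra days.
Each full week contributes 5 weekdays (Mon–Fri): 44 × 5 = 220.
The 6 extra days are Sunday, Monday, Tuesday, Wednesday, Thursday, Friday — 5 of them qualify.
Total: 220 + 5 = 225.

225 weekdays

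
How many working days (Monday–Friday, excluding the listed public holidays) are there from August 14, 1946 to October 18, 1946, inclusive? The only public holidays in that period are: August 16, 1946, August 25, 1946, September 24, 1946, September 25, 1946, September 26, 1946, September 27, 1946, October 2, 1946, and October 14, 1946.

41 working days

August 14, 1946 is a Wednesday.
From August 14, 1946 to October 18, 1946 is 66 days inclusive.
66 = 7 × 9 + 3, so there are 9 full weeks plus 3 extra days.
Each full week contributes 5 weekdays (Mon–Fri): 9 × 5 = 45.
The 3 extra days are Wed, Thu, Fri — 3 of them qualify.
Total: 45 + 3 = 48.
Holidays: August 16, 1946 (Fri); August 25, 1946 (Sun); September 24, 1946 (Tue); September 25, 1946 (Wed); September 26, 1946 (Thu); September 27, 1946 (Fri); October 2, 1946 (Wed); October 14, 1946 (Mon).
7 of the 8 holidays fall on weekdays; the rest are weekends and were already excluded.
Business days: 48 − 7 = 41.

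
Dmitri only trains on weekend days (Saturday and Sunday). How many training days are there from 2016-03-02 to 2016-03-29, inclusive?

8

2016-03-02 is a Wednesday.
That's 28 days from start to end, counting both.
28 = 7 × 4, so the span is exactly 4 full weeks.
Each full week contributes 2 weekend days (Sat, Sun): 4 × 2 = 8.
Total: 8.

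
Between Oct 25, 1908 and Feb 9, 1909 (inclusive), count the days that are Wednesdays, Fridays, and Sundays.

Oct 25, 1908 is a Sunday.
From Oct 25, 1908 to Feb 9, 1909 is 108 days inclusive.
108 = 7 × 15 + 3, so there are 15 full weeks plus 3 extra days.
Each full week contributes 3 days from the set (Wed, Fri, Sun): 15 × 3 = 45.
The 3 extra days are Sun, Mon, Tue — 1 of them qualifies.
Total: 45 + 1 = 46.

46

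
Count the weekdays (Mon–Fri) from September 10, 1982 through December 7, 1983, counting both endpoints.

September 10, 1982 is a Friday.
From September 10, 1982 to December 7, 1983 is 454 days inclusive.
454 = 7 × 64 + 6, so there are 64 full weeks plus 6 extra days.
Each full week contributes 5 weekdays (Mon–Fri): 64 × 5 = 320.
The 6 extra days are Fri, Sat, Sun, Mon, Tue, Wed — 4 of them qualify.
Total: 320 + 4 = 324.

324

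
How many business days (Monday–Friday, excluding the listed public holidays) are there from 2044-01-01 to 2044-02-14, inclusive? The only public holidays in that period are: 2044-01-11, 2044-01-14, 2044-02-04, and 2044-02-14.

28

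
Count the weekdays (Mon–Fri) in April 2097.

22 weekdays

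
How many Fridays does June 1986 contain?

4

1986-06-01 is a Sunday.
That's 30 days from start to end, counting both.
30 = 7 × 4 + 2, so there are 4 full weeks plus 2 extra days.
Each full week contributes one Friday: 4 so far.
The 2 extra days are Sun, Mon — none qualify.
Total: 4 + 0 = 4.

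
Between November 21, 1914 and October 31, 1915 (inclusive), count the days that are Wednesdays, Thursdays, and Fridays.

147

November 21, 1914 is a Saturday.
That's 345 days from start to end, counting both.
345 = 7 × 49 + 2, so there are 49 full weeks plus 2 extra days.
Each full week contributes 3 days from the set (Wed, Thu, Fri): 49 × 3 = 147.
The 2 extra days are Sat, Sun — none qualify.
Total: 147 + 0 = 147.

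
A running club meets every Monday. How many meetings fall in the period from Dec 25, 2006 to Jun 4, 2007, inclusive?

Dec 25, 2006 is a Monday.
The range spans 162 days (inclusive of both endpoints).
162 = 7 × 23 + 1, so there are 23 full weeks plus 1 extra day.
Each full week contributes one Monday: 23 so far.
The 1 extra day is Monday — 1 of them qualifies.
Total: 23 + 1 = 24.

24 Mondays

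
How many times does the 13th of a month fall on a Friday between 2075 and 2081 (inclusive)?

Friday-the-13ths by year:
2075: Sep, Dec
2076: Mar, Nov
2077: Aug
2078: May
2079: Jan, Oct
2080: Sep, Dec
2081: Jun

11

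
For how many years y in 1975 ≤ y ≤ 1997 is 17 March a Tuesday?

3

Day of week of March 17 in each year:
1975: Mon, 1976: Wed, 1977: Thu, 1978: Fri, 1979: Sat, 1980: Mon, 1981: Tue ✓, 1982: Wed, 1983: Thu, 1984: Sat, 1985: Sun, 1986: Mon, 1987: Tue ✓, 1988: Thu, 1989: Fri, 1990: Sat, 1991: Sun, 1992: Tue ✓, 1993: Wed, 1994: Thu, 1995: Fri, 1996: Sun, 1997: Mon
Tuesdays: 1981, 1987, 1992.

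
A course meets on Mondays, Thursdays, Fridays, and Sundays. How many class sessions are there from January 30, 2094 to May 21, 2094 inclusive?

64

January 30, 2094 is a Saturday.
The range spans 112 days (inclusive of both endpoints).
112 = 7 × 16, so the span is exactly 16 full weeks.
Each full week contributes 4 days from the set (Mon, Thu, Fri, Sun): 16 × 4 = 64.
Total: 64.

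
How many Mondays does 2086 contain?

52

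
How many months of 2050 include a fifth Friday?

A month has five Fridays exactly when Friday falls within its first (length − 28) days.
Jan: 31 days, starts Sat → 5 of Sat, Sun, Mon
Feb: 28 days, starts Tue → 5 of (none)
Mar: 31 days, starts Tue → 5 of Tue, Wed, Thu
Apr: 30 days, starts Fri → 5 of Fri, Sat ✓
May: 31 days, starts Sun → 5 of Sun, Mon, Tue
Jun: 30 days, starts Wed → 5 of Wed, Thu
Jul: 31 days, starts Fri → 5 of Fri, Sat, Sun ✓
Aug: 31 days, starts Mon → 5 of Mon, Tue, Wed
Sep: 30 days, starts Thu → 5 of Thu, Fri ✓
Oct: 31 days, starts Sat → 5 of Sat, Sun, Mon
Nov: 30 days, starts Tue → 5 of Tue, Wed
Dec: 31 days, starts Thu → 5 of Thu, Fri, Sat ✓
Months with five Fridays: Apr, Jul, Sep, Dec.

4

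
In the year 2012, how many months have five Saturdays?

A month has five Saturdays exactly when Saturday falls within its first (length − 28) days.
Jan: 31 days, starts Sun → 5 of Sun, Mon, Tue
Feb: 29 days, starts Wed → 5 of Wed
Mar: 31 days, starts Thu → 5 of Thu, Fri, Sat ✓
Apr: 30 days, starts Sun → 5 of Sun, Mon
May: 31 days, starts Tue → 5 of Tue, Wed, Thu
Jun: 30 days, starts Fri → 5 of Fri, Sat ✓
Jul: 31 days, starts Sun → 5 of Sun, Mon, Tue
Aug: 31 days, starts Wed → 5 of Wed, Thu, Fri
Sep: 30 days, starts Sat → 5 of Sat, Sun ✓
Oct: 31 days, starts Mon → 5 of Mon, Tue, Wed
Nov: 30 days, starts Thu → 5 of Thu, Fri
Dec: 31 days, starts Sat → 5 of Sat, Sun, Mon ✓
Months with five Saturdays: Mar, Jun, Sep, Dec.

4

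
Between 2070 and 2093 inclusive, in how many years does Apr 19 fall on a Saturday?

4

Day of week of April 19 in each year:
2070: Sat ✓, 2071: Sun, 2072: Tue, 2073: Wed, 2074: Thu, 2075: Fri, 2076: Sun, 2077: Mon, 2078: Tue, 2079: Wed, 2080: Fri, 2081: Sat ✓, 2082: Sun, 2083: Mon, 2084: Wed, 2085: Thu, 2086: Fri, 2087: Sat ✓, 2088: Mon, 2089: Tue, 2090: Wed, 2091: Thu, 2092: Sat ✓, 2093: Sun
Saturdays: 2070, 2081, 2087, 2092.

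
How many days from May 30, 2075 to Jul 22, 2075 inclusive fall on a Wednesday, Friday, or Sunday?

23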